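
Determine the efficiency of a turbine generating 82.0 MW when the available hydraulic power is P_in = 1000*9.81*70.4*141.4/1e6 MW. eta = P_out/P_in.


P_in = 1000 * 9.81 * 70.4 * 141.4 / 1e6 = 97.6542 MW
eta = 82.0 / 97.6542 = 0.8397


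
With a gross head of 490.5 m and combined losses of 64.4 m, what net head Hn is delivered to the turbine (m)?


Hn = 490.5 - 64.4 = 426.1000 m


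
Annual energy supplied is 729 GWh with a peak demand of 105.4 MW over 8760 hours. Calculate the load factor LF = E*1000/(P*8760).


LF = 729 * 1000 / (105.4 * 8760) = 0.7896


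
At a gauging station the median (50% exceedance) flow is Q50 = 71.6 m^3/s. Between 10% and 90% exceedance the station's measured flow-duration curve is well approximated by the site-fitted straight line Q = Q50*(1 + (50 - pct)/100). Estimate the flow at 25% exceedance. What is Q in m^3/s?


Q = 71.6 * (1 + (50 - 25)/100) = 89.5000 m^3/s


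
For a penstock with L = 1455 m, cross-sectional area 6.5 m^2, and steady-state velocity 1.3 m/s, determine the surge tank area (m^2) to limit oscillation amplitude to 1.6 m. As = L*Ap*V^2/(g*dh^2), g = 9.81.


As = 1455 * 6.5 * 1.3^2 / (9.81 * 1.6^2) = 636.4350 m^2


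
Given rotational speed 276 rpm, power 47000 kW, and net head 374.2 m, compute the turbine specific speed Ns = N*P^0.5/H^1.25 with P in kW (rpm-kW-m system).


Ns = 276 * 47000^0.5 / 374.2^1.25 = 36.3562


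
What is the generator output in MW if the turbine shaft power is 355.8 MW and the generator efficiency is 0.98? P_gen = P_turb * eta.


P_gen = 355.8 * 0.98 = 348.6840 MW


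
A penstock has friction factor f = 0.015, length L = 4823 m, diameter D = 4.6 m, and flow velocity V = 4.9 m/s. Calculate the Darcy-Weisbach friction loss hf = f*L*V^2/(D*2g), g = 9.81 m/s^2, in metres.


hf = 0.015 * 4823 * 4.9^2 / (4.6 * 2 * 9.81) = 19.2461 m


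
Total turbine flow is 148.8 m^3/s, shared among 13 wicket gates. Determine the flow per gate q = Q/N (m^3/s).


q = 148.8 / 13 = 11.4462 m^3/s


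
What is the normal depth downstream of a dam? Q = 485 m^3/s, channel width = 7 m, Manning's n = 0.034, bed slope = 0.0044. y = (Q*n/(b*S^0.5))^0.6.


y = (485 * 0.034 / (7 * 0.0044^0.5))^0.6 = 8.5160 m


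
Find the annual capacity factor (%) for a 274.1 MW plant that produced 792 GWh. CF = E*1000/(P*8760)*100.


CF = 792 * 1000 / (274.1 * 8760) * 100 = 32.9847 %


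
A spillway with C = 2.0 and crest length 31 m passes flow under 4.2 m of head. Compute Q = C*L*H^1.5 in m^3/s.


Q = 2.0 * 31 * 4.2^1.5 = 533.6612 m^3/s


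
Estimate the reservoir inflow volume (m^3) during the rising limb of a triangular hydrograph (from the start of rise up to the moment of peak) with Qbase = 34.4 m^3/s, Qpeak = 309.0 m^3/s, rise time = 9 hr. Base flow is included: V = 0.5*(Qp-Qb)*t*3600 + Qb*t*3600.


V = 0.5*(309.0 - 34.4)*9*3600 + 34.4*9*3600 = 5.5631e+06 m^3


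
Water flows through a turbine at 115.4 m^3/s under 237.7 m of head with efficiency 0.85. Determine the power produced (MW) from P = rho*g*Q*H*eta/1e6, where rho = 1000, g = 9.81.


P = 1000 * 9.81 * 115.4 * 237.7 * 0.85 / 1e6 = 228.7299 MW


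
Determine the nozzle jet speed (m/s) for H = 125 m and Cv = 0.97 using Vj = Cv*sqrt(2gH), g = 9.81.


Vj = 0.97 * sqrt(2*9.81*125) = 48.0370 m/s


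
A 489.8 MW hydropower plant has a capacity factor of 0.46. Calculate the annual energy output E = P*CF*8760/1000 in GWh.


E = 489.8 * 0.46 * 8760 / 1000 = 1973.6981 GWh


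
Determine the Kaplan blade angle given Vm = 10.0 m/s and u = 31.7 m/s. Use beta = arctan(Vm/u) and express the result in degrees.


beta = arctan(10.0 / 31.7) = 17.5083 degrees


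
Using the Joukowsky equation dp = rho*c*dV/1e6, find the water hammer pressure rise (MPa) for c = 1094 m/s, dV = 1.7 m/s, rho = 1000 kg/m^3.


dp = 1000 * 1094 * 1.7 / 1e6 = 1.8598 MPa


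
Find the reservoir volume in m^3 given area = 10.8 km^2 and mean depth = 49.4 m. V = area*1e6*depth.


V = 10.8 * 1e6 * 49.4 = 5.3352e+08 m^3


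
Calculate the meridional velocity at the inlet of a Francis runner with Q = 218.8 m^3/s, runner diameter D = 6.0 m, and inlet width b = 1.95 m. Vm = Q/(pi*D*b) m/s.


Vm = 218.8 / (pi * 6.0 * 1.95) = 5.9527 m/s


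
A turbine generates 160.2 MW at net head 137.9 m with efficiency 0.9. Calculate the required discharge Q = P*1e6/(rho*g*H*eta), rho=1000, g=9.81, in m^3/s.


Q = 160.2 * 1e6 / (1000 * 9.81 * 137.9 * 0.9) = 131.5790 m^3/s


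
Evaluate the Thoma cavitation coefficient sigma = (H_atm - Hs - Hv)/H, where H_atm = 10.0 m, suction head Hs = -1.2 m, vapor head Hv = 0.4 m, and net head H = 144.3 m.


sigma = (10.0 - (-1.2) - 0.4) / 144.3 = 0.0748


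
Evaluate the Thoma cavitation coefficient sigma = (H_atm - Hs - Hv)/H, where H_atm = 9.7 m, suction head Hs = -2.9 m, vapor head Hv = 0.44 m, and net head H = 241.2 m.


sigma = (9.7 - (-2.9) - 0.44) / 241.2 = 0.0504


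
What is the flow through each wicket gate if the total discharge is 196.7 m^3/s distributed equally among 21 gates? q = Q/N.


q = 196.7 / 21 = 9.3667 m^3/s


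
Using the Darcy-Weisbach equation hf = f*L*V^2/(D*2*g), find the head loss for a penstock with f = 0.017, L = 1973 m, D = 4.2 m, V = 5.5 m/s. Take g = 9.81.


hf = 0.017 * 1973 * 5.5^2 / (4.2 * 2 * 9.81) = 12.3127 m


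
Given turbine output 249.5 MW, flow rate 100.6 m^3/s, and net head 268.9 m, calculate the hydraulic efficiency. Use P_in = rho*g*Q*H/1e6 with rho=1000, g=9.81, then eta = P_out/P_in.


P_in = 1000 * 9.81 * 100.6 * 268.9 / 1e6 = 265.3736 MW
eta = 249.5 / 265.3736 = 0.9402


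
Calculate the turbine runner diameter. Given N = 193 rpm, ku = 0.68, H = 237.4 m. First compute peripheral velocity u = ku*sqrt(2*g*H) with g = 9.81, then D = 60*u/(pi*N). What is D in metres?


u = 0.68 * sqrt(2*9.81*237.4) = 46.4086 m/s
D = 60 * 46.4086 / (pi * 193) = 4.5924 m


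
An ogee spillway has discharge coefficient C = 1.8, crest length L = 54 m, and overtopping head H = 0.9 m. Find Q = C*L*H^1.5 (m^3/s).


Q = 1.8 * 54 * 0.9^1.5 = 82.9908 m^3/s


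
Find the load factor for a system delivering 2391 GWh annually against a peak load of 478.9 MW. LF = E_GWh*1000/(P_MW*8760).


LF = 2391 * 1000 / (478.9 * 8760) = 0.5699


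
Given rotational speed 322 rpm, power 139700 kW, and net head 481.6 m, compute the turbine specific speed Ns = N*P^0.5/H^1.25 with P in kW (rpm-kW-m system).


Ns = 322 * 139700^0.5 / 481.6^1.25 = 53.3453


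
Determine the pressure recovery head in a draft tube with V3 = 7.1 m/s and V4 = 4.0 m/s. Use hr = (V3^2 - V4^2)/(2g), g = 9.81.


hr = (7.1^2 - 4.0^2) / (2*9.81) = 1.7538 m


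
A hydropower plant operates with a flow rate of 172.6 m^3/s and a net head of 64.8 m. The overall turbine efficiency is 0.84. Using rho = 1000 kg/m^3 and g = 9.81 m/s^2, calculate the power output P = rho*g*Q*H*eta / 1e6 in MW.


P = 1000 * 9.81 * 172.6 * 64.8 * 0.84 / 1e6 = 92.1646 MW


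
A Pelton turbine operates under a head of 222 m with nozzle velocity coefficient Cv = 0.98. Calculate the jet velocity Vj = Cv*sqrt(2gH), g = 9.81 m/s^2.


Vj = 0.98 * sqrt(2*9.81*222) = 64.6773 m/s


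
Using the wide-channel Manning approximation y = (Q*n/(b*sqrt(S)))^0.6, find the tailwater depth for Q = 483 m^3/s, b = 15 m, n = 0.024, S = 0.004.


y = (483 * 0.024 / (15 * 0.004^0.5))^0.6 = 4.4898 m


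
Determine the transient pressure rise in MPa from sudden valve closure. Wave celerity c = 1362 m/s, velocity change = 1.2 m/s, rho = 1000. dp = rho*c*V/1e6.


dp = 1000 * 1362 * 1.2 / 1e6 = 1.6344 MPa


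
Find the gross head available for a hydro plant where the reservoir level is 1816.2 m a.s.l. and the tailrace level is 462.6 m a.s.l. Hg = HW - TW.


Hg = 1816.2 - 462.6 = 1353.6000 m


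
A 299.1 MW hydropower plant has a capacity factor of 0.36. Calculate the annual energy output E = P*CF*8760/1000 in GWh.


E = 299.1 * 0.36 * 8760 / 1000 = 943.2418 GWh


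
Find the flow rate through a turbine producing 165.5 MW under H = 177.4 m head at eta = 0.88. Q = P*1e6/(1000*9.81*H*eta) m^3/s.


Q = 165.5 * 1e6 / (1000 * 9.81 * 177.4 * 0.88) = 108.0669 m^3/s


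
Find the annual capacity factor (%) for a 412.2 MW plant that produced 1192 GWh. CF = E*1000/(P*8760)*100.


CF = 1192 * 1000 / (412.2 * 8760) * 100 = 33.0114 %


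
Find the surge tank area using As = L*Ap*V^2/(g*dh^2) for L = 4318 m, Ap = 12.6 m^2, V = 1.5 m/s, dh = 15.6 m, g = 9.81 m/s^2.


As = 4318 * 12.6 * 1.5^2 / (9.81 * 15.6^2) = 51.2764 m^2


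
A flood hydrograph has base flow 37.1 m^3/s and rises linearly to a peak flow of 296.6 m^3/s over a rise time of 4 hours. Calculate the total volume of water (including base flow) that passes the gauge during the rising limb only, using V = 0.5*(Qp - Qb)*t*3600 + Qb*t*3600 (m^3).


V = 0.5*(296.6 - 37.1)*4*3600 + 37.1*4*3600 = 2.4026e+06 m^3


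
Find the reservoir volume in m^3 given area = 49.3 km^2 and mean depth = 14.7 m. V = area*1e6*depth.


V = 49.3 * 1e6 * 14.7 = 7.2471e+08 m^3


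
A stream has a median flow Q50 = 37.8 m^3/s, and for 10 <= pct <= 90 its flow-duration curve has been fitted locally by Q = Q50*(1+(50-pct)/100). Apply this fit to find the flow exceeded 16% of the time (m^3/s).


Q = 37.8 * (1 + (50 - 16)/100) = 50.6520 m^3/s


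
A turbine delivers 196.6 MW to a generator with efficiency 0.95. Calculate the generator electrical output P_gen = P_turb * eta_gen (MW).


P_gen = 196.6 * 0.95 = 186.7700 MW


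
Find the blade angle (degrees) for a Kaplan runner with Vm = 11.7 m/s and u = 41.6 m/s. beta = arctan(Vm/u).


beta = arctan(11.7 / 41.6) = 15.7086 degrees


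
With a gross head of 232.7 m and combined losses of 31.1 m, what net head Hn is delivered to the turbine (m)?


Hn = 232.7 - 31.1 = 201.6000 m


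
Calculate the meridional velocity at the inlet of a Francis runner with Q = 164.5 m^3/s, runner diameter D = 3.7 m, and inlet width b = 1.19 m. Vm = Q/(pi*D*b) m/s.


Vm = 164.5 / (pi * 3.7 * 1.19) = 11.8923 m/s


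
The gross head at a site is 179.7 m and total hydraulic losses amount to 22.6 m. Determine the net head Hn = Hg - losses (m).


Hn = 179.7 - 22.6 = 157.1000 m


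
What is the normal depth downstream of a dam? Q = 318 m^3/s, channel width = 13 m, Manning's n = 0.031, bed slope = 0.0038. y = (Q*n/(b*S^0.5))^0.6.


y = (318 * 0.031 / (13 * 0.0038^0.5))^0.6 = 4.5079 m


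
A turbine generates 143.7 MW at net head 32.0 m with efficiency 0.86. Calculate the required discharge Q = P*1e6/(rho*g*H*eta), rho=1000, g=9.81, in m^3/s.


Q = 143.7 * 1e6 / (1000 * 9.81 * 32.0 * 0.86) = 532.2790 m^3/s


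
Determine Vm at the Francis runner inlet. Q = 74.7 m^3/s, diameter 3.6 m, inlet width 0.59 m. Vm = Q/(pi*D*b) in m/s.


Vm = 74.7 / (pi * 3.6 * 0.59) = 11.1948 m/s


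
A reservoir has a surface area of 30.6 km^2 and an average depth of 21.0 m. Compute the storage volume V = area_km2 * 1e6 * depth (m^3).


V = 30.6 * 1e6 * 21.0 = 6.4260e+08 m^3


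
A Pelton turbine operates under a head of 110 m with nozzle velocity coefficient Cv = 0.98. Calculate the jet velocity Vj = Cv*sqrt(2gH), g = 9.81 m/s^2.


Vj = 0.98 * sqrt(2*9.81*110) = 45.5273 m/s


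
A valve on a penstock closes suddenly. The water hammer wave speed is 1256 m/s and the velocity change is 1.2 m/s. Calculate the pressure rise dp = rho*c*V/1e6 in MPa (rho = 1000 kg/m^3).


dp = 1000 * 1256 * 1.2 / 1e6 = 1.5072 MPa


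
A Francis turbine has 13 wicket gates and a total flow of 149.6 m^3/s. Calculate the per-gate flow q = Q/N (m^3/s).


q = 149.6 / 13 = 11.5077 m^3/s


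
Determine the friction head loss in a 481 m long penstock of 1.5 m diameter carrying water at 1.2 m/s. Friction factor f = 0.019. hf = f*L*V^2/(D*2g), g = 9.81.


hf = 0.019 * 481 * 1.2^2 / (1.5 * 2 * 9.81) = 0.4472 m


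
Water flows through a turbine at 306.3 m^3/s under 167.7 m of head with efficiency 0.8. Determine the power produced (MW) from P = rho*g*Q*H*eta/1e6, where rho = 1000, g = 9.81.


P = 1000 * 9.81 * 306.3 * 167.7 * 0.8 / 1e6 = 403.1244 MW


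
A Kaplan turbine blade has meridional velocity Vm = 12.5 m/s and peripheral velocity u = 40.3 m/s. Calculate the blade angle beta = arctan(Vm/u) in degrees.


beta = arctan(12.5 / 40.3) = 17.2325 degrees


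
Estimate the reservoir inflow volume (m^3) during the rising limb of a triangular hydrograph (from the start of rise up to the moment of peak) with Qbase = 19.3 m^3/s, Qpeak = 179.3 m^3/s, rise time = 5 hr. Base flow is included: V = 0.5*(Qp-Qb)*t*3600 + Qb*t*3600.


V = 0.5*(179.3 - 19.3)*5*3600 + 19.3*5*3600 = 1.7874e+06 m^3


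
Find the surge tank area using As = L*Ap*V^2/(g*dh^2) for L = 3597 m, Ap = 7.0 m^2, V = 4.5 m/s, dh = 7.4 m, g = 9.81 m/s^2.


As = 3597 * 7.0 * 4.5^2 / (9.81 * 7.4^2) = 949.1417 m^2


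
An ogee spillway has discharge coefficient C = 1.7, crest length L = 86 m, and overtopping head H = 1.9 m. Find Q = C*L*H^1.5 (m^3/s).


Q = 1.7 * 86 * 1.9^1.5 = 382.8933 m^3/s


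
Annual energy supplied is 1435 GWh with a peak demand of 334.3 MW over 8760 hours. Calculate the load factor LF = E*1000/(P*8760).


LF = 1435 * 1000 / (334.3 * 8760) = 0.4900


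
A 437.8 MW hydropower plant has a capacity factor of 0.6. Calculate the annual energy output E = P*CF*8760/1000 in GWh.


E = 437.8 * 0.6 * 8760 / 1000 = 2301.0768 GWh


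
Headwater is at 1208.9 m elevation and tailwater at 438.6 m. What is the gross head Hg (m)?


Hg = 1208.9 - 438.6 = 770.3000 m


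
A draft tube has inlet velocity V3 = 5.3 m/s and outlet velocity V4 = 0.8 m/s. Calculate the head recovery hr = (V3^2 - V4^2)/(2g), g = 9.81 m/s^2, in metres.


hr = (5.3^2 - 0.8^2) / (2*9.81) = 1.3991 m


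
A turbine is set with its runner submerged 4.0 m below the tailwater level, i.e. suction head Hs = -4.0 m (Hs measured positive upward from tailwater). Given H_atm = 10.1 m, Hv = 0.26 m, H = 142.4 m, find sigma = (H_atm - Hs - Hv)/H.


sigma = (10.1 - (-4.0) - 0.26) / 142.4 = 0.0972


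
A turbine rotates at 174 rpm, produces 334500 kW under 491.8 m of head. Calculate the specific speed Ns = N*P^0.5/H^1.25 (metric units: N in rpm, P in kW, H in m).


Ns = 174 * 334500^0.5 / 491.8^1.25 = 43.4522


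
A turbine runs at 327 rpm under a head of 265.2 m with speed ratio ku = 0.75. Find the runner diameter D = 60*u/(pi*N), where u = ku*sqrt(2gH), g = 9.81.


u = 0.75 * sqrt(2*9.81*265.2) = 54.1000 m/s
D = 60 * 54.1000 / (pi * 327) = 3.1597 m


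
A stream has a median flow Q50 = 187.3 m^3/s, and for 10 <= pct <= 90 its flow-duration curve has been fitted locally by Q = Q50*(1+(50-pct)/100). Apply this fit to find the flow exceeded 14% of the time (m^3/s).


Q = 187.3 * (1 + (50 - 14)/100) = 254.7280 m^3/s


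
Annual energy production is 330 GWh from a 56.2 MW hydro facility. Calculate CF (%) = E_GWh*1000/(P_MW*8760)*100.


CF = 330 * 1000 / (56.2 * 8760) * 100 = 67.0307 %


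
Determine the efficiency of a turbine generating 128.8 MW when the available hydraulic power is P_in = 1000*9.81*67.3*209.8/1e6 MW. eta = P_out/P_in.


P_in = 1000 * 9.81 * 67.3 * 209.8 / 1e6 = 138.5127 MW
eta = 128.8 / 138.5127 = 0.9299


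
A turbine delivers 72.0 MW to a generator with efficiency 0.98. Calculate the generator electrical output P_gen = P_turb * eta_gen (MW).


P_gen = 72.0 * 0.98 = 70.5600 MW


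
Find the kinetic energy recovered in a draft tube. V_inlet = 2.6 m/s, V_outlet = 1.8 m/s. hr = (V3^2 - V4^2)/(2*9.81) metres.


hr = (2.6^2 - 1.8^2) / (2*9.81) = 0.1794 m


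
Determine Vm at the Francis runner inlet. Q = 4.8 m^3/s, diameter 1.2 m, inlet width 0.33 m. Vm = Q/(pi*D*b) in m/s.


Vm = 4.8 / (pi * 1.2 * 0.33) = 3.8583 m/s


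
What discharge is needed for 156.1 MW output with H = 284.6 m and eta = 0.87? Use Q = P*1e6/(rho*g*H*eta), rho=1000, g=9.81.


Q = 156.1 * 1e6 / (1000 * 9.81 * 284.6 * 0.87) = 64.2658 m^3/s


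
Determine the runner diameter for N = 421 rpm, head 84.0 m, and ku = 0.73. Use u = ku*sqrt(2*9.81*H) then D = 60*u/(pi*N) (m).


u = 0.73 * sqrt(2*9.81*84.0) = 29.6355 m/s
D = 60 * 29.6355 / (pi * 421) = 1.3444 m


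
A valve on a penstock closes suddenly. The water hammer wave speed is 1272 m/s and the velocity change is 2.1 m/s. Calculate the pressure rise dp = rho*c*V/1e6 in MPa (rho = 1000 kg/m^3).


dp = 1000 * 1272 * 2.1 / 1e6 = 2.6712 MPa


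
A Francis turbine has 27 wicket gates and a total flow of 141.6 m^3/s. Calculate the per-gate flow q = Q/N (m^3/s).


q = 141.6 / 27 = 5.2444 m^3/s


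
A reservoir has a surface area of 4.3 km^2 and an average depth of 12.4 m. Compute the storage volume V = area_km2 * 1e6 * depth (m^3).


V = 4.3 * 1e6 * 12.4 = 5.3320e+07 m^3


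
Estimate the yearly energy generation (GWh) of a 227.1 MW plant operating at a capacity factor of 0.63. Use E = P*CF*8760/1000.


E = 227.1 * 0.63 * 8760 / 1000 = 1253.3195 GWh


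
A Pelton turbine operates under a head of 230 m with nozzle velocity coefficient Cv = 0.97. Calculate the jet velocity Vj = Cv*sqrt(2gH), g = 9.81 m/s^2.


Vj = 0.97 * sqrt(2*9.81*230) = 65.1606 m/s


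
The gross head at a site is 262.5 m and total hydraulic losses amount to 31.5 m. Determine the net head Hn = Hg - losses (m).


Hn = 262.5 - 31.5 = 231.0000 m


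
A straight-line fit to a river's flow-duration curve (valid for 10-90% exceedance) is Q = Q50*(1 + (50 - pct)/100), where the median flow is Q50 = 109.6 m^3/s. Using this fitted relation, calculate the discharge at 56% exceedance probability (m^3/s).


Q = 109.6 * (1 + (50 - 56)/100) = 103.0240 m^3/s


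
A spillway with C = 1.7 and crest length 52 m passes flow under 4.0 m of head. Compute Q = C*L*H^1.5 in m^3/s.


Q = 1.7 * 52 * 4.0^1.5 = 707.2000 m^3/s


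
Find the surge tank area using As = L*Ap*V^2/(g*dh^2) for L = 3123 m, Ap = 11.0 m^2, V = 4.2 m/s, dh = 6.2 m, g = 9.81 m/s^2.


As = 3123 * 11.0 * 4.2^2 / (9.81 * 6.2^2) = 1606.9815 m^2


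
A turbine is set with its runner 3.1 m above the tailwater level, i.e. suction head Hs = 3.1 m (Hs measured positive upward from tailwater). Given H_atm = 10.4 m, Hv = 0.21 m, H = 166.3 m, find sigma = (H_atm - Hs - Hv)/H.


sigma = (10.4 - 3.1 - 0.21) / 166.3 = 0.0426


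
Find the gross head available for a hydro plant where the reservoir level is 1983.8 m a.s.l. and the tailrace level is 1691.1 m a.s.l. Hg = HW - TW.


Hg = 1983.8 - 1691.1 = 292.7000 m


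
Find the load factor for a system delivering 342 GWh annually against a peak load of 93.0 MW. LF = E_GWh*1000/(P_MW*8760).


LF = 342 * 1000 / (93.0 * 8760) = 0.4198


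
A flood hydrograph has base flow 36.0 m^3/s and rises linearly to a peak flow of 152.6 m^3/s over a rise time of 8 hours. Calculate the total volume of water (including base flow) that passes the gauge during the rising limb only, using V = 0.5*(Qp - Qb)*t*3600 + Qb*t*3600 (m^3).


V = 0.5*(152.6 - 36.0)*8*3600 + 36.0*8*3600 = 2.7158e+06 m^3


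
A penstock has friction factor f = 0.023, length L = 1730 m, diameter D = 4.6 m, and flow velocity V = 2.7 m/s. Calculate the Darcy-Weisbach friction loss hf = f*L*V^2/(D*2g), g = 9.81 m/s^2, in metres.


hf = 0.023 * 1730 * 2.7^2 / (4.6 * 2 * 9.81) = 3.2140 m


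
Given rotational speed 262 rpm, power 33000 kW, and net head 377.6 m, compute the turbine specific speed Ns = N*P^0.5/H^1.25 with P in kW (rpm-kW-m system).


Ns = 262 * 33000^0.5 / 377.6^1.25 = 28.5936


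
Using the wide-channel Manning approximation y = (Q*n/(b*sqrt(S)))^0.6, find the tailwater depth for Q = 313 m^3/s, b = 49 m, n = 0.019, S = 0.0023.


y = (313 * 0.019 / (49 * 0.0023^0.5))^0.6 = 1.7456 m


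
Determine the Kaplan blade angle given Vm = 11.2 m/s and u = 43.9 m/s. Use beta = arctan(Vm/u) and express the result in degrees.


beta = arctan(11.2 / 43.9) = 14.3123 degrees


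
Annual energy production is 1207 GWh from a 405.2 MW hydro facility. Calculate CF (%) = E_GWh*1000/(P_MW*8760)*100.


CF = 1207 * 1000 / (405.2 * 8760) * 100 = 34.0043 %


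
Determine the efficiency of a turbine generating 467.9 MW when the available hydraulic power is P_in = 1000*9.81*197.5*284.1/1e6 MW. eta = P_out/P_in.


P_in = 1000 * 9.81 * 197.5 * 284.1 / 1e6 = 550.4366 MW
eta = 467.9 / 550.4366 = 0.8501


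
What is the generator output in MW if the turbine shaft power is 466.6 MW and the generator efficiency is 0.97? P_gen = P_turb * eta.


P_gen = 466.6 * 0.97 = 452.6020 MW


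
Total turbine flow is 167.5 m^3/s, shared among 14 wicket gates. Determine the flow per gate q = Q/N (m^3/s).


q = 167.5 / 14 = 11.9643 m^3/s


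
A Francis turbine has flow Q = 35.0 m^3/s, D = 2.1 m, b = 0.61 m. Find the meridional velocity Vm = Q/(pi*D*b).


Vm = 35.0 / (pi * 2.1 * 0.61) = 8.6970 m/s


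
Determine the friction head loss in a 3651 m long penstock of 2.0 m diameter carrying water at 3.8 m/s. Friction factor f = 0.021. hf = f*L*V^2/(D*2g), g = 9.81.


hf = 0.021 * 3651 * 3.8^2 / (2.0 * 2 * 9.81) = 28.2143 m


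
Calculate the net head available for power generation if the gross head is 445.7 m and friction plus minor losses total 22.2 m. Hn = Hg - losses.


Hn = 445.7 - 22.2 = 423.5000 m


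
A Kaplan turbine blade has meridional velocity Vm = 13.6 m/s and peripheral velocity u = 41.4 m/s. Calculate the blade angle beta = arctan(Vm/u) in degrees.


beta = arctan(13.6 / 41.4) = 18.1855 degrees


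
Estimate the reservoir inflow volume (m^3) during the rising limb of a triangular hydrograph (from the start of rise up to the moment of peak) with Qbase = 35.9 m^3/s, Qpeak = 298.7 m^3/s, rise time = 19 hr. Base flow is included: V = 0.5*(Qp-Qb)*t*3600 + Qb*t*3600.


V = 0.5*(298.7 - 35.9)*19*3600 + 35.9*19*3600 = 1.1443e+07 m^3


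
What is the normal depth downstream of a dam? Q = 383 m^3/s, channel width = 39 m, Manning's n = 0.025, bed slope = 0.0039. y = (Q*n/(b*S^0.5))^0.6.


y = (383 * 0.025 / (39 * 0.0039^0.5))^0.6 = 2.2737 m


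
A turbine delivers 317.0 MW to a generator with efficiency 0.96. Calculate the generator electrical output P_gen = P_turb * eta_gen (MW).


P_gen = 317.0 * 0.96 = 304.3200 MW


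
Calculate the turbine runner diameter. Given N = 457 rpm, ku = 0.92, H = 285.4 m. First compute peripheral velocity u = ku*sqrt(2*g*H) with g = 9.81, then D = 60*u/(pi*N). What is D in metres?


u = 0.92 * sqrt(2*9.81*285.4) = 68.8437 m/s
D = 60 * 68.8437 / (pi * 457) = 2.8771 m


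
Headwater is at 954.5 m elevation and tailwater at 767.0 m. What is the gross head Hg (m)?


Hg = 954.5 - 767.0 = 187.5000 m


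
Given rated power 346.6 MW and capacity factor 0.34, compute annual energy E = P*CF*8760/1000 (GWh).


E = 346.6 * 0.34 * 8760 / 1000 = 1032.3134 GWh


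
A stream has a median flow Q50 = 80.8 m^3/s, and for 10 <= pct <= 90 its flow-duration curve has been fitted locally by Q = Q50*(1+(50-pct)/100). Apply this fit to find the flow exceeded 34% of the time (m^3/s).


Q = 80.8 * (1 + (50 - 34)/100) = 93.7280 m^3/s


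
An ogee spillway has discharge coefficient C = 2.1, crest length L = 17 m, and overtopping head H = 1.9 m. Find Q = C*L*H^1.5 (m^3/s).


Q = 2.1 * 17 * 1.9^1.5 = 93.4972 m^3/s


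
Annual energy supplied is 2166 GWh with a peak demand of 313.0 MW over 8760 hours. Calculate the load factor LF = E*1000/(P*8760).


LF = 2166 * 1000 / (313.0 * 8760) = 0.7900


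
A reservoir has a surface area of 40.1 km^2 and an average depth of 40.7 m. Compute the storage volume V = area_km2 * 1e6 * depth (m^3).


V = 40.1 * 1e6 * 40.7 = 1.6321e+09 m^3


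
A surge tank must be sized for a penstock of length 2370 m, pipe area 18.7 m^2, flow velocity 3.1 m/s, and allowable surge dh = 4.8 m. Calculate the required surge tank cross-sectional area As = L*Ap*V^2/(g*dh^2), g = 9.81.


As = 2370 * 18.7 * 3.1^2 / (9.81 * 4.8^2) = 1884.3512 m^2


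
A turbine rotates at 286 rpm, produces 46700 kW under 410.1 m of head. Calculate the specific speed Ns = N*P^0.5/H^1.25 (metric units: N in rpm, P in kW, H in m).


Ns = 286 * 46700^0.5 / 410.1^1.25 = 33.4898


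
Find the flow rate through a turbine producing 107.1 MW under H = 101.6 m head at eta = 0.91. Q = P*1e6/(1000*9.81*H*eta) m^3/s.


Q = 107.1 * 1e6 / (1000 * 9.81 * 101.6 * 0.91) = 118.0825 m^3/s


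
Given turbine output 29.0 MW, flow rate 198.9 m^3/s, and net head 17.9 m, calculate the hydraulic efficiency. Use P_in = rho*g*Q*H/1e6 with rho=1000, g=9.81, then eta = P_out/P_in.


P_in = 1000 * 9.81 * 198.9 * 17.9 / 1e6 = 34.9266 MW
eta = 29.0 / 34.9266 = 0.8303


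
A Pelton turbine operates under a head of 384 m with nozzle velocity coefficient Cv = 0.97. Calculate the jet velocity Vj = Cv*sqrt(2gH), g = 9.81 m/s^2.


Vj = 0.97 * sqrt(2*9.81*384) = 84.1951 m/s


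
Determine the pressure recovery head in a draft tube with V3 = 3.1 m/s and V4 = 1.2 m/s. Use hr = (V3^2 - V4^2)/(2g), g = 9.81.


hr = (3.1^2 - 1.2^2) / (2*9.81) = 0.4164 m


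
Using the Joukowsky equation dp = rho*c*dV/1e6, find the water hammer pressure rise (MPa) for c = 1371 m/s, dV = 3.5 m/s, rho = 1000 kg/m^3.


dp = 1000 * 1371 * 3.5 / 1e6 = 4.7985 MPa


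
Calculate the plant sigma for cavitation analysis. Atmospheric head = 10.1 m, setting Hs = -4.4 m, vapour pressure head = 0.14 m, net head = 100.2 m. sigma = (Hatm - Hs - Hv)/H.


sigma = (10.1 - (-4.4) - 0.14) / 100.2 = 0.1433


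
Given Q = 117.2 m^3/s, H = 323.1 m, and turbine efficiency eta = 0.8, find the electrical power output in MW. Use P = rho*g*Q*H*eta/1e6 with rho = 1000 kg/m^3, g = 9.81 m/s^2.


P = 1000 * 9.81 * 117.2 * 323.1 * 0.8 / 1e6 = 297.1827 MW


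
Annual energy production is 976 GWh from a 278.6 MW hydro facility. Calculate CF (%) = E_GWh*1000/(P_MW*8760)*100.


CF = 976 * 1000 / (278.6 * 8760) * 100 = 39.9912 %


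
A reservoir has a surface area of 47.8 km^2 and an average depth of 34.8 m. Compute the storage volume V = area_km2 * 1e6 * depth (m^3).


V = 47.8 * 1e6 * 34.8 = 1.6634e+09 m^3


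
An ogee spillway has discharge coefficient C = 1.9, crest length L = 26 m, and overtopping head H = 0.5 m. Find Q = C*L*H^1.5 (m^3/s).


Q = 1.9 * 26 * 0.5^1.5 = 17.4655 m^3/s


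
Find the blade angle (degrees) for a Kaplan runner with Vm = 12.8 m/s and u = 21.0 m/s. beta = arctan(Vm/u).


beta = arctan(12.8 / 21.0) = 31.3633 degrees


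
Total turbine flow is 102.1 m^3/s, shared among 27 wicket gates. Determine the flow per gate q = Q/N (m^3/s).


q = 102.1 / 27 = 3.7815 m^3/s


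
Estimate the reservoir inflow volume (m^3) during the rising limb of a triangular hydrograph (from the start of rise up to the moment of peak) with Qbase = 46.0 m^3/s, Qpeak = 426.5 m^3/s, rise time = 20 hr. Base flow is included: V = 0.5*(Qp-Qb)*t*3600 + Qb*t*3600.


V = 0.5*(426.5 - 46.0)*20*3600 + 46.0*20*3600 = 1.7010e+07 m^3


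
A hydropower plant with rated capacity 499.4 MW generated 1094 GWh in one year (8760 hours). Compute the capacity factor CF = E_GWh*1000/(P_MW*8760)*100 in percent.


CF = 1094 * 1000 / (499.4 * 8760) * 100 = 25.0072 %


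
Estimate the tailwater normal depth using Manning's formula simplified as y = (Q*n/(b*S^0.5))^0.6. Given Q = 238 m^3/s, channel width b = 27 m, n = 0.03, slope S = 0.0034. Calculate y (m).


y = (238 * 0.03 / (27 * 0.0034^0.5))^0.6 = 2.4772 m


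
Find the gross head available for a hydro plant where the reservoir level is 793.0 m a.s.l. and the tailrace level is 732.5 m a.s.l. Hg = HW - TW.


Hg = 793.0 - 732.5 = 60.5000 m


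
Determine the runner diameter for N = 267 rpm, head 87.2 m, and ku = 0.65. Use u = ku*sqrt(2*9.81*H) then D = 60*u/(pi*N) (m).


u = 0.65 * sqrt(2*9.81*87.2) = 26.8857 m/s
D = 60 * 26.8857 / (pi * 267) = 1.9231 m


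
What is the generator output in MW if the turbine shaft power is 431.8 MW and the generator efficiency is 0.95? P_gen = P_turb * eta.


P_gen = 431.8 * 0.95 = 410.2100 MW


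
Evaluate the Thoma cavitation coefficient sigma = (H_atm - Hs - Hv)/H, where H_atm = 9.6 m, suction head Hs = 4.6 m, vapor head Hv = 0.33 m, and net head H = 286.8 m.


sigma = (9.6 - 4.6 - 0.33) / 286.8 = 0.0163


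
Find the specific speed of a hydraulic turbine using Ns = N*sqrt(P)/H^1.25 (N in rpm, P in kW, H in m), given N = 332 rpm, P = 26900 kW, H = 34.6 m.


Ns = 332 * 26900^0.5 / 34.6^1.25 = 648.8870


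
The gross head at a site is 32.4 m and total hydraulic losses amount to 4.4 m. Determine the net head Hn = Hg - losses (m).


Hn = 32.4 - 4.4 = 28.0000 m


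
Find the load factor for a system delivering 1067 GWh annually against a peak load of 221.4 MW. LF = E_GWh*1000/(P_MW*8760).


LF = 1067 * 1000 / (221.4 * 8760) = 0.5502


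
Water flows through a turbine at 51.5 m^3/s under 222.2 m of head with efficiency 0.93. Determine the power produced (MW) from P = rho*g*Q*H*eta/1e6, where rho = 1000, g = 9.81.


P = 1000 * 9.81 * 51.5 * 222.2 * 0.93 / 1e6 = 104.4007 MW


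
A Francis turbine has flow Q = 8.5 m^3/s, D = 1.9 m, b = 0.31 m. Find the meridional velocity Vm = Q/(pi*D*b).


Vm = 8.5 / (pi * 1.9 * 0.31) = 4.5936 m/s


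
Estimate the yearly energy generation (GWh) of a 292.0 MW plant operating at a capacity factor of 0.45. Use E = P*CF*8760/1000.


E = 292.0 * 0.45 * 8760 / 1000 = 1151.0640 GWh


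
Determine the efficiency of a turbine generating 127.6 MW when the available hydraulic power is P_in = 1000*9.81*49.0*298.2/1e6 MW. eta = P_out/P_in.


P_in = 1000 * 9.81 * 49.0 * 298.2 / 1e6 = 143.3418 MW
eta = 127.6 / 143.3418 = 0.8902


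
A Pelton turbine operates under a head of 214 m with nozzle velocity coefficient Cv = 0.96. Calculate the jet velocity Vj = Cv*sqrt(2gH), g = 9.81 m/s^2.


Vj = 0.96 * sqrt(2*9.81*214) = 62.2053 m/s


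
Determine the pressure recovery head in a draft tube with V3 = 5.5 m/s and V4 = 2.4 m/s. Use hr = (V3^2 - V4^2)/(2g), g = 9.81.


hr = (5.5^2 - 2.4^2) / (2*9.81) = 1.2482 m


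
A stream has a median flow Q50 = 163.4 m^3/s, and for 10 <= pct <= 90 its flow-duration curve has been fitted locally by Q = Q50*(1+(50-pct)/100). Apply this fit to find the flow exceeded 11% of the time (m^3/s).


Q = 163.4 * (1 + (50 - 11)/100) = 227.1260 m^3/s


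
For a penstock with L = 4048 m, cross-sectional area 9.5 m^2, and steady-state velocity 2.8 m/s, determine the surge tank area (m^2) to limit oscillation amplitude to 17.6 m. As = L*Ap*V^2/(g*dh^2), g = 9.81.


As = 4048 * 9.5 * 2.8^2 / (9.81 * 17.6^2) = 99.2169 m^2


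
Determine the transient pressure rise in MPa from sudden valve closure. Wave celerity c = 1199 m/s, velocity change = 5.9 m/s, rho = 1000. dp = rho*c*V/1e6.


dp = 1000 * 1199 * 5.9 / 1e6 = 7.0741 MPa


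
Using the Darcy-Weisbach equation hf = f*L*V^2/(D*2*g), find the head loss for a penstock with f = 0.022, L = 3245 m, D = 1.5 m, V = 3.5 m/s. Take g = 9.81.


hf = 0.022 * 3245 * 3.5^2 / (1.5 * 2 * 9.81) = 29.7155 m


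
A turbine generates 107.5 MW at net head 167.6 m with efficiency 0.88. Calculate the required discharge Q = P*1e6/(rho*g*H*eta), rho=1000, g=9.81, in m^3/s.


Q = 107.5 * 1e6 / (1000 * 9.81 * 167.6 * 0.88) = 74.2990 m^3/s


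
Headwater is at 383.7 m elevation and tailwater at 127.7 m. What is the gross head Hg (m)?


Hg = 383.7 - 127.7 = 256.0000 m


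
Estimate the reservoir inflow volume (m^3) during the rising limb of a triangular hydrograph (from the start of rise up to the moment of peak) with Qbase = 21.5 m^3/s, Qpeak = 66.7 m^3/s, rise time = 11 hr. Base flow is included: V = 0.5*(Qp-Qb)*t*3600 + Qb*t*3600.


V = 0.5*(66.7 - 21.5)*11*3600 + 21.5*11*3600 = 1.7464e+06 m^3


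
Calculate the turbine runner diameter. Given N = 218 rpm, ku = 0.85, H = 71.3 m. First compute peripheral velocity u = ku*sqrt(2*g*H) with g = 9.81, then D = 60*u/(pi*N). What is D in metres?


u = 0.85 * sqrt(2*9.81*71.3) = 31.7917 m/s
D = 60 * 31.7917 / (pi * 218) = 2.7852 m


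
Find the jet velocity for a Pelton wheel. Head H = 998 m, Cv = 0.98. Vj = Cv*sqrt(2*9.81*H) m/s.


Vj = 0.98 * sqrt(2*9.81*998) = 137.1326 m/s


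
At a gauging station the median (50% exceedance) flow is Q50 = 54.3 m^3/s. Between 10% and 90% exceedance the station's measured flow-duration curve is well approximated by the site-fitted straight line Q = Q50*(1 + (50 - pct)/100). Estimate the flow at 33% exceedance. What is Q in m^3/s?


Q = 54.3 * (1 + (50 - 33)/100) = 63.5310 m^3/s


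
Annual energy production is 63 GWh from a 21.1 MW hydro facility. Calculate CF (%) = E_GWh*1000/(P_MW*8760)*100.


CF = 63 * 1000 / (21.1 * 8760) * 100 = 34.0843 %


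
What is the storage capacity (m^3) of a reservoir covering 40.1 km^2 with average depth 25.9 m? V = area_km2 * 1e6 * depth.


V = 40.1 * 1e6 * 25.9 = 1.0386e+09 m^3


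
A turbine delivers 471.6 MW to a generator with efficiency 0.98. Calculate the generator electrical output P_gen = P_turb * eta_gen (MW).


P_gen = 471.6 * 0.98 = 462.1680 MW


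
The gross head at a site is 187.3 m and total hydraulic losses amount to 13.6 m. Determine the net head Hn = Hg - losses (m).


Hn = 187.3 - 13.6 = 173.7000 m


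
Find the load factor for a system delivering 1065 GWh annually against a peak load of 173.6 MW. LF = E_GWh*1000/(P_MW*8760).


LF = 1065 * 1000 / (173.6 * 8760) = 0.7003


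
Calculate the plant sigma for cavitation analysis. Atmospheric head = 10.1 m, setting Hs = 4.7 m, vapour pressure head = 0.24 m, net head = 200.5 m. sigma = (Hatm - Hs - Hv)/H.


sigma = (10.1 - 4.7 - 0.24) / 200.5 = 0.0257


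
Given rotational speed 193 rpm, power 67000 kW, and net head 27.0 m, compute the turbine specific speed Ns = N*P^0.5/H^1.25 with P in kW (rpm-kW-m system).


Ns = 193 * 67000^0.5 / 27.0^1.25 = 811.6896


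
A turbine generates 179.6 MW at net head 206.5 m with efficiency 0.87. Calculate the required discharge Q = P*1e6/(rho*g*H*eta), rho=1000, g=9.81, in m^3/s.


Q = 179.6 * 1e6 / (1000 * 9.81 * 206.5 * 0.87) = 101.9056 m^3/s


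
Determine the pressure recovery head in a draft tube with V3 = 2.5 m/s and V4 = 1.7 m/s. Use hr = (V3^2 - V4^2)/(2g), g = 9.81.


hr = (2.5^2 - 1.7^2) / (2*9.81) = 0.1713 m


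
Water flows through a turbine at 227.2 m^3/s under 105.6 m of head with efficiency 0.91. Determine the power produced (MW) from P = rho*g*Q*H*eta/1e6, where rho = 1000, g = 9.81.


P = 1000 * 9.81 * 227.2 * 105.6 * 0.91 / 1e6 = 214.1818 MW


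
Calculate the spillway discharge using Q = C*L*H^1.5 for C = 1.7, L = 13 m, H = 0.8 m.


Q = 1.7 * 13 * 0.8^1.5 = 15.8135 m^3/s


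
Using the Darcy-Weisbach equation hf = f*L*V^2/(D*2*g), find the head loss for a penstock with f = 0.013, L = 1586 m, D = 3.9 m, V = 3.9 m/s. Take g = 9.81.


hf = 0.013 * 1586 * 3.9^2 / (3.9 * 2 * 9.81) = 4.0984 m


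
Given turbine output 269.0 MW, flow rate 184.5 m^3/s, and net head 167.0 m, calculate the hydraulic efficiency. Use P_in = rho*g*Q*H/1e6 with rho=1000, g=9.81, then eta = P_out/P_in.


P_in = 1000 * 9.81 * 184.5 * 167.0 / 1e6 = 302.2608 MW
eta = 269.0 / 302.2608 = 0.8900


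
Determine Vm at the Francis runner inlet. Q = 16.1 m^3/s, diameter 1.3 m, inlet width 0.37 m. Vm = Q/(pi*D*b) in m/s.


Vm = 16.1 / (pi * 1.3 * 0.37) = 10.6544 m/s


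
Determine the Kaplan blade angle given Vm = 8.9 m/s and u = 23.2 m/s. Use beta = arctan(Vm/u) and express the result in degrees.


beta = arctan(8.9 / 23.2) = 20.9878 degrees


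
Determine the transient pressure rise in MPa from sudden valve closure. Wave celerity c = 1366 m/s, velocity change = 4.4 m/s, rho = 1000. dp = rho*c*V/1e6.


dp = 1000 * 1366 * 4.4 / 1e6 = 6.0104 MPa


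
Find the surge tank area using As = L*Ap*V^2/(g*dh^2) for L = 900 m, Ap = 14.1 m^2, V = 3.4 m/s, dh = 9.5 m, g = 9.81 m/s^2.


As = 900 * 14.1 * 3.4^2 / (9.81 * 9.5^2) = 165.6926 m^2


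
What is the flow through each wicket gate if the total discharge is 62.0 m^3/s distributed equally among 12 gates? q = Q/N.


q = 62.0 / 12 = 5.1667 m^3/s


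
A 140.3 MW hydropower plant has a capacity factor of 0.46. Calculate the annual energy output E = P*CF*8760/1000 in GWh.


E = 140.3 * 0.46 * 8760 / 1000 = 565.3529 GWh


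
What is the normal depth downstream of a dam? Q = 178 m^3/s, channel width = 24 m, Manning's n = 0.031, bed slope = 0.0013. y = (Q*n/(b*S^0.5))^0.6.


y = (178 * 0.031 / (24 * 0.0013^0.5))^0.6 = 3.0392 m


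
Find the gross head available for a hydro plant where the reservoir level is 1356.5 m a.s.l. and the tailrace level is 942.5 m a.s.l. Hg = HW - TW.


Hg = 1356.5 - 942.5 = 414.0000 m


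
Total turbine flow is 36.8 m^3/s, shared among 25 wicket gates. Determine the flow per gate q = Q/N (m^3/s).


q = 36.8 / 25 = 1.4720 m^3/s


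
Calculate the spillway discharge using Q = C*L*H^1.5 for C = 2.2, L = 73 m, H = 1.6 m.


Q = 2.2 * 73 * 1.6^1.5 = 325.0315 m^3/s


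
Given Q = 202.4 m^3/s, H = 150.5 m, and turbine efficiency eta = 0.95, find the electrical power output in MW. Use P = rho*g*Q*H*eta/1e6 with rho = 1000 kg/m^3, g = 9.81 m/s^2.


P = 1000 * 9.81 * 202.4 * 150.5 * 0.95 / 1e6 = 283.8832 MW


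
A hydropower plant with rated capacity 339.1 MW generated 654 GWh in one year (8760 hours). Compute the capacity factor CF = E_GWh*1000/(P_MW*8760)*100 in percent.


CF = 654 * 1000 / (339.1 * 8760) * 100 = 22.0164 %


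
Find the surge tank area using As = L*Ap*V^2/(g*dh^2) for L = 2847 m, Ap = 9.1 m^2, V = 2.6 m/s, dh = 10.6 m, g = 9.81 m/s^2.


As = 2847 * 9.1 * 2.6^2 / (9.81 * 10.6^2) = 158.8894 m^2


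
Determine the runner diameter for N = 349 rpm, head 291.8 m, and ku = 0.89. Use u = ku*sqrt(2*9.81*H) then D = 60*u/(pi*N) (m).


u = 0.89 * sqrt(2*9.81*291.8) = 67.3414 m/s
D = 60 * 67.3414 / (pi * 349) = 3.6852 m


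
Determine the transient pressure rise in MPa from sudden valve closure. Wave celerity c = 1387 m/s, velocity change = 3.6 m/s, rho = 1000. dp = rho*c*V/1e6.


dp = 1000 * 1387 * 3.6 / 1e6 = 4.9932 MPa


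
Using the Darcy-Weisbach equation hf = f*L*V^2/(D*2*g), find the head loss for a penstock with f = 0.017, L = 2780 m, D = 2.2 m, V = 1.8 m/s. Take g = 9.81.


hf = 0.017 * 2780 * 1.8^2 / (2.2 * 2 * 9.81) = 3.5475 m


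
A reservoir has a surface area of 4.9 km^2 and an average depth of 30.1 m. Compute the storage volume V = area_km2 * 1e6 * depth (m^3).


V = 4.9 * 1e6 * 30.1 = 1.4749e+08 m^3


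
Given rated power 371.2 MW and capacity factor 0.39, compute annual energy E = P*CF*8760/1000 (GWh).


E = 371.2 * 0.39 * 8760 / 1000 = 1268.1677 GWh


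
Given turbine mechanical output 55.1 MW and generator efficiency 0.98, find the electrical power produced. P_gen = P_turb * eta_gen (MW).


P_gen = 55.1 * 0.98 = 53.9980 MW


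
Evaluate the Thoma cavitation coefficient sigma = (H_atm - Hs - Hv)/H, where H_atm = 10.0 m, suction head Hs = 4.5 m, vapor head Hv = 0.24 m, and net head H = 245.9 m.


sigma = (10.0 - 4.5 - 0.24) / 245.9 = 0.0214


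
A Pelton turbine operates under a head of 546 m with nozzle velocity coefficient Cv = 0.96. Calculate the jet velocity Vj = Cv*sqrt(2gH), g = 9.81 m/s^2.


Vj = 0.96 * sqrt(2*9.81*546) = 99.3613 m/s


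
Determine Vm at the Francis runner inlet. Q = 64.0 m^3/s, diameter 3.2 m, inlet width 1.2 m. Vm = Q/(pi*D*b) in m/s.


Vm = 64.0 / (pi * 3.2 * 1.2) = 5.3052 m/s


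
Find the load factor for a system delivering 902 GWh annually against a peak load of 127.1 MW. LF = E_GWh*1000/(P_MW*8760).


LF = 902 * 1000 / (127.1 * 8760) = 0.8101
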